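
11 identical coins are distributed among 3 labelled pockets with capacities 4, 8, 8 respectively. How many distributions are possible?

38

Without the upper bounds there are C(13,2) = 78 ways to split 11 among 3 pockets.
Subtract solutions that violate a single cap (substitute x_i' = x_i − (cap_i+1)): x_1 ≥ 5 gives C(8,2) = 28; x_2 ≥ 9 gives C(4,2) = 6; x_3 ≥ 9 gives C(4,2) = 6. Together 40.
No two caps can be exceeded simultaneously, so the pair terms are all 0.
By inclusion–exclusion the count is 78 − 40 + 0 = 38.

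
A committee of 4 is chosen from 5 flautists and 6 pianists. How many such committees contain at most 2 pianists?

Split by how many pianists are chosen (0 through 2).
Sum: C(6,0)·C(5,4) + C(6,1)·C(5,3) + C(6,2)·C(5,2) = 5 + 60 + 150 = 215.

215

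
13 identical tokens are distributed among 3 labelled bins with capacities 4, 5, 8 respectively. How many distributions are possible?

Without the upper bounds there are C(15,2) = 105 ways to split 13 among 3 bins.
Subtract solutions that violate a single cap (substitute x_i' = x_i − (cap_i+1)): x_1 ≥ 5 gives C(10,2) = 45; x_2 ≥ 6 gives C(9,2) = 36; x_3 ≥ 9 gives C(6,2) = 15. Together 96.
Add back pairs where two caps are both exceeded: 6 + 0 + 0 = 6.
By inclusion–exclusion the count is 105 − 96 + 6 = 15.

15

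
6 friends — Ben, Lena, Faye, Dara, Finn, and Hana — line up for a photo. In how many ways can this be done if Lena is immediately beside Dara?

240

Place the 4 others and the Lena-Dara pair as 5 objects in a line; the pair has 2 internal arrangements.
That gives 2 × 5! = 2 × 120 = 240.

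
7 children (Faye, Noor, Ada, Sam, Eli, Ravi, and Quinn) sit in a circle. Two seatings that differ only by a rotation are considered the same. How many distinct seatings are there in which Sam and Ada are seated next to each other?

240

Glue Sam and Ada into a block (2 internal orders). Seating 6 units around a circle gives (5)! arrangements.
So 2 × (5)! = 2 × 120 = 240.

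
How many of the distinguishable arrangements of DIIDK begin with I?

With the first slot taken by I, it remains to arrange the other 4 letters (DIDK).
Those 4 letters have D appearing twice, giving (4)!/(2!) = 12.

12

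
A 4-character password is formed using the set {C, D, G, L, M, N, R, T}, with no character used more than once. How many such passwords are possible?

Choose and order 4 of the 8 symbols: the first character has 8 options, the next 7, then 6, 5.
That product is 8 × 7 × 6 × 5 = 1680.

1680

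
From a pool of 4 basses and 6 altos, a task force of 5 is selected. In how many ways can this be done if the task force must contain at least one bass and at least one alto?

Total 5-person selections from all 10: C(10,5) = 252.
Selections missing a whole group: no basses → C(6,5) = 6; no altos → C(4,5) = 0.
Both groups omitted at once is impossible, so 252 − 6 = 246.

246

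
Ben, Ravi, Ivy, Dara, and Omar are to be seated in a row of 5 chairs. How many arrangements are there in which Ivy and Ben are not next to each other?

72

There are 5! = 120 arrangements in all. If Ivy and Ben are adjacent, merging them into one block gives 2·(4)! = 48 arrangements.
Complementary counting: 120 − 48 = 72.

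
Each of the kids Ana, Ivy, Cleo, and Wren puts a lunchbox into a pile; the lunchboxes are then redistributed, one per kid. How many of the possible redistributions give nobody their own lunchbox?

Let Aᵢ be the assignments in which kid i gets their own lunchbox. We want the size of the complement of A₁∪…∪A_4.
By inclusion–exclusion this is Σ_{j=0}^{4} (−1)^j C(4,j)·(4−j)!.
Computing: 24 − 24 + 12 − 4 + 1 = 9.

9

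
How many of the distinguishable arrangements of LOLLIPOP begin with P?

420

With the first slot taken by P, it remains to arrange the other 7 letters (LOLLIOP).
Those 7 letters have L appearing 3 times and O appearing twice, giving (7)!/(3!·2!) = 420.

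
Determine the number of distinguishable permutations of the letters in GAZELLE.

The 7 letters of GAZELLE have repeats: E appearing twice and L appearing twice.
Dividing 7! = 5040 by 2!·2! = 4 for the repeated letters gives 1260.

1260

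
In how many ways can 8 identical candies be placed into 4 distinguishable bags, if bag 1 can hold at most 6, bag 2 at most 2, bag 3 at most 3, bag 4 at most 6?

By stars and bars, unrestricted non-negative solutions to x_1+…+x_4 = 8 number C(8+3,3) = 165.
Subtract solutions that violate a single cap (substitute x_i' = x_i − (cap_i+1)): x_1 ≥ 7 gives C(4,3) = 4; x_2 ≥ 3 gives C(8,3) = 56; x_3 ≥ 4 gives C(7,3) = 35; x_4 ≥ 7 gives C(4,3) = 4. Together 99.
Add back pairs where two caps are both exceeded: 0 + 0 + 0 + 4 + 0 + 0 = 4.
By inclusion–exclusion the count is 165 − 99 + 4 = 70.

70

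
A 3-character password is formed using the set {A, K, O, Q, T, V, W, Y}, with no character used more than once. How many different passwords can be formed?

Choose and order 3 of the 8 symbols: the first character has 8 options, the next 7, then 6.
8 × 7 × 6 = 336.

336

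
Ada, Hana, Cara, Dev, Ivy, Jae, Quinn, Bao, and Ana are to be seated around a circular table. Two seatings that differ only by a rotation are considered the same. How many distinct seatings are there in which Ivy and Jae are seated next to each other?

10080

Treat {Ivy, Jae} as one unit (2 internal orders) and seat the resulting 8 units around the table: (7)! circular arrangements.
So 2 × (7)! = 2 × 5040 = 10080.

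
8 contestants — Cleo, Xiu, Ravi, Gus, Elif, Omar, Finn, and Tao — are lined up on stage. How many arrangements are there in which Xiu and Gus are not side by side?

30240

There are 8! = 40320 arrangements in all. If Xiu and Gus are adjacent, merging them into one block gives 2·(7)! = 10080 arrangements.
So 40320 − 10080 = 30240 arrangements keep them apart.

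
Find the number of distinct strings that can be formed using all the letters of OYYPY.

The 5 letters of OYYPY have repeats: Y appearing 3 times.
The number of distinct arrangements is 5!/(3!) = 120/6 = 20.

20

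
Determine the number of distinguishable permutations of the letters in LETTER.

LETTER has 6 letters with E appearing twice and T appearing twice.
The number of distinct arrangements is 6!/(2!·2!) = 720/4 = 180.

180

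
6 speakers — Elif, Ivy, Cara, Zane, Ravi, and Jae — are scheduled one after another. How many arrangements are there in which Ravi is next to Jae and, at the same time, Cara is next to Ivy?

Treat {Ravi,Jae} as one block (2 orders) and {Cara,Ivy} as another (2 orders).
That leaves 4 units to arrange: 2 × 2 × 4! = 4 × 24 = 96.

96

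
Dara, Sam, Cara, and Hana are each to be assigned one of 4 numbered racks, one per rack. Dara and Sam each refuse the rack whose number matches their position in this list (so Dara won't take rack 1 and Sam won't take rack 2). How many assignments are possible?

14

Let Aᵢ (for i ∈ {1, 2}) be the placements that put person i in their forbidden rack. Any j of these fix j positions, leaving (4−j)! ways to fill the rest, and there are C(2,j) ways to pick which j.
By inclusion–exclusion, the number of valid placements is Σ_{j=0}^{2} (−1)^j C(2,j)·(4−j)!.
Computing: 24 − 12 + 2 = 14.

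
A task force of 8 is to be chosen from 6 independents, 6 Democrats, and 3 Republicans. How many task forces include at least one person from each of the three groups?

With no constraint there are C(15,8) = 6435 possible selections.
Subtract selections that omit an entire group: no independents → C(9,8) = 9; no Democrats → C(9,8) = 9; no Republicans → C(12,8) = 495.
Add back selections omitting two groups (i.e. drawn from a single group): C(6,8) + C(6,8) + C(3,8) = 0.
By inclusion–exclusion: 6435 − 513 + 0 = 5922.

5922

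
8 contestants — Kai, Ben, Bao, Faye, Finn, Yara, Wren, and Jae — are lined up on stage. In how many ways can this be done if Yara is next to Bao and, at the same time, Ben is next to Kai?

Treat {Yara,Bao} as one block (2 orders) and {Ben,Kai} as another (2 orders).
That leaves 6 units to arrange: 2 × 2 × 6! = 4 × 720 = 2880.

2880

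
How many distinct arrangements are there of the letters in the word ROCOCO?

60

The 6 letters of ROCOCO have repeats: C appearing twice and O appearing 3 times.
So there are 6! / (3!·2!) = 60 distinguishable arrangements.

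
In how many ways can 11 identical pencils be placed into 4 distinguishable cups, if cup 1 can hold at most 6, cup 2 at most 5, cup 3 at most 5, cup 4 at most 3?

106

Ignoring the caps, the number of non-negative solutions to x_1+…+x_4 = 11 is C(14,3) = 364.
Subtract solutions that violate a single cap (substitute x_i' = x_i − (cap_i+1)): x_1 ≥ 7 gives C(7,3) = 35; x_2 ≥ 6 gives C(8,3) = 56; x_3 ≥ 6 gives C(8,3) = 56; x_4 ≥ 4 gives C(10,3) = 120. Together 267.
Add back pairs where two caps are both exceeded: 0 + 0 + 1 + 0 + 4 + 4 = 9.
By inclusion–exclusion the count is 364 − 267 + 9 = 106.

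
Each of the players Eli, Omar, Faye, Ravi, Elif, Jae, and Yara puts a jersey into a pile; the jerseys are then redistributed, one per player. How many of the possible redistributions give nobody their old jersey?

1854

Let Aᵢ be the assignments in which player i gets their old jersey. We want the size of the complement of A₁∪…∪A_7.
By inclusion–exclusion this is Σ_{j=0}^{7} (−1)^j C(7,j)·(7−j)!.
Computing: 5040 − 5040 + 2520 − 840 + 210 − 42 + 7 − 1 = 1854.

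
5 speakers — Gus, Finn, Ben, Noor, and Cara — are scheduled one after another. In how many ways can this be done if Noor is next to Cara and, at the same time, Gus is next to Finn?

24

Treat {Noor,Cara} as one block (2 orders) and {Gus,Finn} as another (2 orders).
That leaves 3 units to arrange: 2 × 2 × 3! = 4 × 6 = 24.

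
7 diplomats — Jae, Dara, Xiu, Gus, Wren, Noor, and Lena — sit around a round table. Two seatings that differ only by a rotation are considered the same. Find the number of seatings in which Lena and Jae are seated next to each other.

Glue Lena and Jae into a block (2 internal orders). Seating 6 units around a circle gives (5)! arrangements.
So 2 × (5)! = 2 × 120 = 240.

240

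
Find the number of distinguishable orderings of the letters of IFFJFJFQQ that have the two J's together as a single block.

840

Treat the 2 copies of J as a single block. The multiset to arrange is then {JJ, F, F, F, F, I, Q, Q}, 8 items in all.
That gives (8)!/(4!·2!) = 840 arrangements.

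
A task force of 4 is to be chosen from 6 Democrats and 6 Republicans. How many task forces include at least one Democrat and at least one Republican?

Total 4-person selections from all 12: C(12,4) = 495.
Selections missing a whole group: no Democrats → C(6,4) = 15; no Republicans → C(6,4) = 15.
Both groups omitted at once is impossible, so 495 − 30 = 465.

465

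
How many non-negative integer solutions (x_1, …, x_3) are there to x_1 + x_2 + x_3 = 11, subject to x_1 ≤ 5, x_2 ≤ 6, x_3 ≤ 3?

Ignoring the caps, the number of non-negative solutions to x_1+…+x_3 = 11 is C(13,2) = 78.
Subtract solutions that violate a single cap (substitute x_i' = x_i − (cap_i+1)): x_1 ≥ 6 gives C(7,2) = 21; x_2 ≥ 7 gives C(6,2) = 15; x_3 ≥ 4 gives C(9,2) = 36. Together 72.
Add back pairs where two caps are both exceeded: 0 + 3 + 1 = 4.
By inclusion–exclusion the count is 78 − 72 + 4 = 10.

10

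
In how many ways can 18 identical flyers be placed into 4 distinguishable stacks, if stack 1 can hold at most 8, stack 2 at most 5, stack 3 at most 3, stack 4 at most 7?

52

Without the upper bounds there are C(21,3) = 1330 ways to split 18 among 4 stacks.
Subtract solutions that violate a single cap (substitute x_i' = x_i − (cap_i+1)): x_1 ≥ 9 gives C(12,3) = 220; x_2 ≥ 6 gives C(15,3) = 455; x_3 ≥ 4 gives C(17,3) = 680; x_4 ≥ 8 gives C(13,3) = 286. Together 1641.
Add back pairs where two caps are both exceeded: 20 + 56 + 4 + 165 + 35 + 84 = 364.
Subtract triples: 0 + 0 + 0 + 1 = 1.
By inclusion–exclusion the count is 1330 − 1641 + 364 − 1 = 52.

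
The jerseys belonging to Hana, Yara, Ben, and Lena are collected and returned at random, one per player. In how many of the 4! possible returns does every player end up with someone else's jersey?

9

This is the derangement count D_4: permutations of 4 items with no fixed point.
By inclusion–exclusion this is Σ_{j=0}^{4} (−1)^j C(4,j)·(4−j)!.
Computing: 24 − 24 + 12 − 4 + 1 = 9.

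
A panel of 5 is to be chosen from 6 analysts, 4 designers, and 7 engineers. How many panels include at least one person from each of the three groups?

4214

With no constraint there are C(17,5) = 6188 possible selections.
Subtract selections that omit an entire group: no analysts → C(11,5) = 462; no designers → C(13,5) = 1287; no engineers → C(10,5) = 252.
Add back selections omitting two groups (i.e. drawn from a single group): C(6,5) + C(4,5) + C(7,5) = 27.
By inclusion–exclusion: 6188 − 2001 + 27 = 4214.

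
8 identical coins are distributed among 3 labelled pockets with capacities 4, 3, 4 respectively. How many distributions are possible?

10

By stars and bars, unrestricted non-negative solutions to x_1+…+x_3 = 8 number C(8+2,2) = 45.
Subtract solutions that violate a single cap (substitute x_i' = x_i − (cap_i+1)): x_1 ≥ 5 gives C(5,2) = 10; x_2 ≥ 4 gives C(6,2) = 15; x_3 ≥ 5 gives C(5,2) = 10. Together 35.
No two caps can be exceeded simultaneously, so the pair terms are all 0.
By inclusion–exclusion the count is 45 − 35 + 0 = 10.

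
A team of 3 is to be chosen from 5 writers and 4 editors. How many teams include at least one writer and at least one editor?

70

Unrestricted: C(9,3) = 84 ways to pick any 3 of the 9.
Selections missing a whole group: no writers → C(4,3) = 4; no editors → C(5,3) = 10.
Both groups omitted at once is impossible, so 84 − 14 = 70.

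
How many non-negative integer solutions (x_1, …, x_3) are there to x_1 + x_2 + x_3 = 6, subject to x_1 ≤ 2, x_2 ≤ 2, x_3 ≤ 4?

6

Ignoring the caps, the number of non-negative solutions to x_1+…+x_3 = 6 is C(8,2) = 28.
Subtract solutions that violate a single cap (substitute x_i' = x_i − (cap_i+1)): x_1 ≥ 3 gives C(5,2) = 10; x_2 ≥ 3 gives C(5,2) = 10; x_3 ≥ 5 gives C(3,2) = 3. Together 23.
Add back pairs where two caps are both exceeded: 1 + 0 + 0 = 1.
By inclusion–exclusion the count is 28 − 23 + 1 = 6.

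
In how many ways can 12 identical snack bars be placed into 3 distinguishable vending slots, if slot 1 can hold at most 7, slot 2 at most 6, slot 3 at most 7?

40

By stars and bars, unrestricted non-negative solutions to x_1+…+x_3 = 12 number C(12+2,2) = 91.
Subtract solutions that violate a single cap (substitute x_i' = x_i − (cap_i+1)): x_1 ≥ 8 gives C(6,2) = 15; x_2 ≥ 7 gives C(7,2) = 21; x_3 ≥ 8 gives C(6,2) = 15. Together 51.
No two caps can be exceeded simultaneously, so the pair terms are all 0.
By inclusion–exclusion the count is 91 − 51 + 0 = 40.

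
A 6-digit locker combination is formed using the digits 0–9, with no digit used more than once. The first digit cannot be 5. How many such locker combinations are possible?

136080

The first digit has 10−1 = 9 choices (anything except 5).
The remaining 5 digits are filled from the other 9 symbols without repetition: 9 × 8 × 7 × 6 × 5 = 15120.
Total: 9 × 15120 = 136080.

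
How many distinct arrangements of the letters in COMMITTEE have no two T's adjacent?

35280

Total arrangements of COMMITTEE: 9!/(2!·2!·2!) = 45360.
Arrangements with the T's together: treat TT as one letter, giving (8)!/(2!·2!) = 10080.
Hence 45360 − 10080 = 35280.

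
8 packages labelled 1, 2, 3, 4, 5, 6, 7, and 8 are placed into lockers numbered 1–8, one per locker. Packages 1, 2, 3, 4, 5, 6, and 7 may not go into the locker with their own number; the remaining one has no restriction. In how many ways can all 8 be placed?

Let Aᵢ (for 1 ≤ i ≤ 7) be the placements that put package i in its forbidden locker. Any j of these fix j positions, leaving (8−j)! ways to fill the rest, and there are C(7,j) ways to pick which j.
By inclusion–exclusion, the number of valid placements is Σ_{j=0}^{7} (−1)^j C(7,j)·(8−j)!.
Computing: 40320 − 35280 + 15120 − 4200 + 840 − 126 + 14 − 1 = 16687.

16687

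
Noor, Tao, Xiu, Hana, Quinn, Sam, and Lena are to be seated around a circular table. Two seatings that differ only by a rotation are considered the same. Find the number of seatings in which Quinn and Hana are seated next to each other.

240

Treat {Quinn, Hana} as one unit (2 internal orders) and seat the resulting 6 units around the table: (5)! circular arrangements.
So 2 × (5)! = 2 × 120 = 240.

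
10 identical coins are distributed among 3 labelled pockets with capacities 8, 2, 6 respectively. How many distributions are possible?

18

Ignoring the caps, the number of non-negative solutions to x_1+…+x_3 = 10 is C(12,2) = 66.
Subtract solutions that violate a single cap (substitute x_i' = x_i − (cap_i+1)): x_1 ≥ 9 gives C(3,2) = 3; x_2 ≥ 3 gives C(9,2) = 36; x_3 ≥ 7 gives C(5,2) = 10. Together 49.
Add back pairs where two caps are both exceeded: 0 + 0 + 1 = 1.
By inclusion–exclusion the count is 66 − 49 + 1 = 18.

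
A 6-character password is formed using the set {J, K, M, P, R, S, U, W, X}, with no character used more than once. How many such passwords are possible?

This is a permutation of 6 out of 9: P(9,6) = 9!/3!.
9 × 8 × 7 × 6 × 5 × 4 = 60480.

60480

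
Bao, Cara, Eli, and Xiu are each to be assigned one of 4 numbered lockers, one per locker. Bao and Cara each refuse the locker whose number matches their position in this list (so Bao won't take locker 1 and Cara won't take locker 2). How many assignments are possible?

Let Aᵢ (for i ∈ {1, 2}) be the placements that put person i in their forbidden locker. Any j of these fix j positions, leaving (4−j)! ways to fill the rest, and there are C(2,j) ways to pick which j.
By inclusion–exclusion, the number of valid placements is Σ_{j=0}^{2} (−1)^j C(2,j)·(4−j)!.
Computing: 24 − 12 + 2 = 14.

14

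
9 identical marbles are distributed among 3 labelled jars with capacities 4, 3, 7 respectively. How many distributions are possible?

17

By stars and bars, unrestricted non-negative solutions to x_1+…+x_3 = 9 number C(9+2,2) = 55.
Subtract solutions that violate a single cap (substitute x_i' = x_i − (cap_i+1)): x_1 ≥ 5 gives C(6,2) = 15; x_2 ≥ 4 gives C(7,2) = 21; x_3 ≥ 8 gives C(3,2) = 3. Together 39.
Add back pairs where two caps are both exceeded: 1 + 0 + 0 = 1.
By inclusion–exclusion the count is 55 − 39 + 1 = 17.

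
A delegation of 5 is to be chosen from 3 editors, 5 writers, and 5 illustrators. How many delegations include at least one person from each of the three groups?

925

Unrestricted: C(13,5) = 1287 ways to pick any 5 of the 13.
Subtract selections that omit an entire group: no editors → C(10,5) = 252; no writers → C(8,5) = 56; no illustrators → C(8,5) = 56.
Add back selections omitting two groups (i.e. drawn from a single group): C(3,5) + C(5,5) + C(5,5) = 2.
By inclusion–exclusion: 1287 − 364 + 2 = 925.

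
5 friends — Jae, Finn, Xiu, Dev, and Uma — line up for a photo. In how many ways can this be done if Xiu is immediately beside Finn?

Glue Xiu and Finn into one block (2 internal orders), leaving 4 units to arrange in a row.
That gives 2 × 4! = 2 × 24 = 48.

48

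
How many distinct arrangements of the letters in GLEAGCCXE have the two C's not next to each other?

There are 9!/(2!·2!·2!) = 45360 arrangements of GLEAGCCXE in total.
If the two C's are adjacent, glue them into one block, leaving 8 items to arrange: (8)!/(2!·2!) = 10080 ways.
Subtracting, 45360 − 10080 = 35280 arrangements keep the C's apart.

35280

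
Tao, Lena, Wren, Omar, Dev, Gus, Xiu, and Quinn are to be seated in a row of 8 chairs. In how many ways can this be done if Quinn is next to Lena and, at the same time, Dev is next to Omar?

Treat {Quinn,Lena} as one block (2 orders) and {Dev,Omar} as another (2 orders).
That leaves 6 units to arrange: 2 × 2 × 6! = 4 × 720 = 2880.

2880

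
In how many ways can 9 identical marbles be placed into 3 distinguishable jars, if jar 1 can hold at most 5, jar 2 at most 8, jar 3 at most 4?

Without the upper bounds there are C(11,2) = 55 ways to split 9 among 3 jars.
Subtract solutions that violate a single cap (substitute x_i' = x_i − (cap_i+1)): x_1 ≥ 6 gives C(5,2) = 10; x_2 ≥ 9 gives C(2,2) = 1; x_3 ≥ 5 gives C(6,2) = 15. Together 26.
No two caps can be exceeded simultaneously, so the pair terms are all 0.
By inclusion–exclusion the count is 55 − 26 + 0 = 29.

29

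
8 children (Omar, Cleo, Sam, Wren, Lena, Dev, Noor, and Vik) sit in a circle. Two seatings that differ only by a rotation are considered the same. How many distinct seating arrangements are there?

Fix one person's seat to break rotational symmetry; the remaining 7 people can be arranged in (7)! = 5040 ways.

5040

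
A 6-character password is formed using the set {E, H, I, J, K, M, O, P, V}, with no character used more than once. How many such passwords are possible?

60480

With no repetition, fill the 6 characters in order: 9 choices, then 8, down to 4.
That product is 9 × 8 × 7 × 6 × 5 × 4 = 60480.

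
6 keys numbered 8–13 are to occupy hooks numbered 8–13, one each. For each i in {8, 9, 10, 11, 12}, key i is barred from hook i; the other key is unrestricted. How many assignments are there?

Let Aᵢ (for 8 ≤ i ≤ 12) be the placements that put key i in its forbidden hook. Any j of these fix j positions, leaving (6−j)! ways to fill the rest, and there are C(5,j) ways to pick which j.
By inclusion–exclusion, the number of valid placements is Σ_{j=0}^{5} (−1)^j C(5,j)·(6−j)!.
Computing: 720 − 600 + 240 − 60 + 10 − 1 = 309.

309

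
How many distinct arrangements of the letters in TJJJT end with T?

Fix T in the last position and arrange the remaining 4 letters.
Those 4 letters have J appearing 3 times, giving (4)!/(3!) = 4.

4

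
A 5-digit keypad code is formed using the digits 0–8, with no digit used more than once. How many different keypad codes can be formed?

15120

With no repetition, fill the 5 digits in order: 9 choices, then 8, down to 5.
9 × 8 × 7 × 6 × 5 = 15120.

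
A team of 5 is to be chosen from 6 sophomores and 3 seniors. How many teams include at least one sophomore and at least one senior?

With no constraint there are C(9,5) = 126 possible selections.
Subtract selections that omit an entire group: no sophomores → C(3,5) = 0; no seniors → C(6,5) = 6.
Both groups omitted at once is impossible, so 126 − 6 = 120.

120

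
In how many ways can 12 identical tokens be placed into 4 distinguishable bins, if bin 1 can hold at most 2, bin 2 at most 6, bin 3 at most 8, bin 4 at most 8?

By stars and bars, unrestricted non-negative solutions to x_1+…+x_4 = 12 number C(12+3,3) = 455.
Subtract solutions that violate a single cap (substitute x_i' = x_i − (cap_i+1)): x_1 ≥ 3 gives C(12,3) = 220; x_2 ≥ 7 gives C(8,3) = 56; x_3 ≥ 9 gives C(6,3) = 20; x_4 ≥ 9 gives C(6,3) = 20. Together 316.
Add back pairs where two caps are both exceeded: 10 + 1 + 1 + 0 + 0 + 0 = 12.
By inclusion–exclusion the count is 455 − 316 + 12 = 151.

151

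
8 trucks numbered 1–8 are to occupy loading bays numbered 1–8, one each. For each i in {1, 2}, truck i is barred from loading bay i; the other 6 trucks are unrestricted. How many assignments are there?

30960

Let Aᵢ (for i ∈ {1, 2}) be the placements that put truck i in its forbidden loading bay. Any j of these fix j positions, leaving (8−j)! ways to fill the rest, and there are C(2,j) ways to pick which j.
By inclusion–exclusion, the number of valid placements is Σ_{j=0}^{2} (−1)^j C(2,j)·(8−j)!.
Computing: 40320 − 10080 + 720 = 30960.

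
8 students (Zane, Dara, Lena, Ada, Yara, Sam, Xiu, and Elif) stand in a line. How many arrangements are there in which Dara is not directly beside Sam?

There are 8! = 40320 arrangements in all. If Dara and Sam are adjacent, merging them into one block gives 2·(7)! = 10080 arrangements.
Complementary counting: 40320 − 10080 = 30240.

30240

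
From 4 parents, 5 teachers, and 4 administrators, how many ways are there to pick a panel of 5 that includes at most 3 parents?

1278

Split by how many parents are chosen (0 through 3).
Sum: C(4,0)·C(9,5) + C(4,1)·C(9,4) + C(4,2)·C(9,3) + C(4,3)·C(9,2) = 126 + 504 + 504 + 144 = 1278.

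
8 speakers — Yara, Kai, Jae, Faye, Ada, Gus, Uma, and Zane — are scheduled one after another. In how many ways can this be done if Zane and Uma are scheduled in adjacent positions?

Place the 6 others and the Zane-Uma pair as 7 objects in a line; the pair has 2 internal arrangements.
That gives 2 × 7! = 2 × 5040 = 10080.

10080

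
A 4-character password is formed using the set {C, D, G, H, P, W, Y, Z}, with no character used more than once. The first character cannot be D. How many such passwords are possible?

1470

The first character has 8−1 = 7 choices (anything except D).
The remaining 3 characters are filled from the other 7 symbols without repetition: 7 × 6 × 5 = 210.
Total: 7 × 210 = 1470.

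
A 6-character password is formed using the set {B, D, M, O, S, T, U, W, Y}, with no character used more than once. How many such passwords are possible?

This is a permutation of 6 out of 9: P(9,6) = 9!/3!.
9 × 8 × 7 × 6 × 5 × 4 = 60480.

60480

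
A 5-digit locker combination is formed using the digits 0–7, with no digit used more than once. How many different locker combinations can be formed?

This is a permutation of 5 out of 8: P(8,5) = 8!/3!.
8 × 7 × 6 × 5 × 4 = 6720.

6720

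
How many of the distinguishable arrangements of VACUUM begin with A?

60

Fix A in the first position and arrange the remaining 5 letters.
Those 5 letters have U appearing twice, giving (5)!/(2!) = 60.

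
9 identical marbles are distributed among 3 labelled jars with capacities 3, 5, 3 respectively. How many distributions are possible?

Ignoring the caps, the number of non-negative solutions to x_1+…+x_3 = 9 is C(11,2) = 55.
Subtract solutions that violate a single cap (substitute x_i' = x_i − (cap_i+1)): x_1 ≥ 4 gives C(7,2) = 21; x_2 ≥ 6 gives C(5,2) = 10; x_3 ≥ 4 gives C(7,2) = 21. Together 52.
Add back pairs where two caps are both exceeded: 0 + 3 + 0 = 3.
By inclusion–exclusion the count is 55 − 52 + 3 = 6.

6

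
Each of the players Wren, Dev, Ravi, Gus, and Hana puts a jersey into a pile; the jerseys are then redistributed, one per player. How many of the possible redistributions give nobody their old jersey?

Let Aᵢ be the assignments in which player i gets their old jersey. We want the size of the complement of A₁∪…∪A_5.
By inclusion–exclusion this is Σ_{j=0}^{5} (−1)^j C(5,j)·(5−j)!.
Computing: 120 − 120 + 60 − 20 + 5 − 1 = 44.

44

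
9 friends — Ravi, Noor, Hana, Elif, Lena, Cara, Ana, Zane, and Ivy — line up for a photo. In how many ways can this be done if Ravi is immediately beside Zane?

Treat {Ravi, Zane} as a single unit. There are 8 units to order, and the pair itself can be ordered 2 ways.
That gives 2 × 8! = 2 × 40320 = 80640.

80640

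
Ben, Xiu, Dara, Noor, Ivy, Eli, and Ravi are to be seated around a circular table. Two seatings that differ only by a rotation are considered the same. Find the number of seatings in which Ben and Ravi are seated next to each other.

Treat {Ben, Ravi} as one unit (2 internal orders) and seat the resulting 6 units around the table: (5)! circular arrangements.
So 2 × (5)! = 2 × 120 = 240.

240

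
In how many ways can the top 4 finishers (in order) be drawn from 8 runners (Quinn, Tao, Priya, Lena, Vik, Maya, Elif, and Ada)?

There are 8 choices for 1st place, 7 for 2nd, and so on down to 5 for position 4.
That gives 8 × 7 × 6 × 5 = 1680.

1680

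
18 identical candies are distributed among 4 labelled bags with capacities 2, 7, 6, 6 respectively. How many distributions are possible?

Ignoring the caps, the number of non-negative solutions to x_1+…+x_4 = 18 is C(21,3) = 1330.
Subtract solutions that violate a single cap (substitute x_i' = x_i − (cap_i+1)): x_1 ≥ 3 gives C(18,3) = 816; x_2 ≥ 8 gives C(13,3) = 286; x_3 ≥ 7 gives C(14,3) = 364; x_4 ≥ 7 gives C(14,3) = 364. Together 1830.
Add back pairs where two caps are both exceeded: 120 + 165 + 165 + 20 + 20 + 35 = 525.
Subtract triples: 1 + 1 + 4 + 0 = 6.
By inclusion–exclusion the count is 1330 − 1830 + 525 − 6 = 19.

19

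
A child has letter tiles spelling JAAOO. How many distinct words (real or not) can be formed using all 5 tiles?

Letter multiplicities in JAAOO: A×2, J×1, O×2.
So there are 5! / (2!·2!) = 30 distinguishable arrangements.

30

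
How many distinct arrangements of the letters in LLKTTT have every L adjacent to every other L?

20

Treat the 2 copies of L as a single block. The multiset to arrange is then {LL, K, T, T, T}, 5 items in all.
That gives (5)!/(3!) = 20 arrangements.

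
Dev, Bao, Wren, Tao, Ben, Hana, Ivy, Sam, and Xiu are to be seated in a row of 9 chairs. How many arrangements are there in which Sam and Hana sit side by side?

Treat {Sam, Hana} as a single unit. There are 8 units to order, and the pair itself can be ordered 2 ways.
So the count is 2·(8)! = 80640.

80640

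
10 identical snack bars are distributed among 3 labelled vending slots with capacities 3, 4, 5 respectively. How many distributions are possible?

Without the upper bounds there are C(12,2) = 66 ways to split 10 among 3 vending slots.
Subtract solutions that violate a single cap (substitute x_i' = x_i − (cap_i+1)): x_1 ≥ 4 gives C(8,2) = 28; x_2 ≥ 5 gives C(7,2) = 21; x_3 ≥ 6 gives C(6,2) = 15. Together 64.
Add back pairs where two caps are both exceeded: 3 + 1 + 0 = 4.
By inclusion–exclusion the count is 66 − 64 + 4 = 6.

6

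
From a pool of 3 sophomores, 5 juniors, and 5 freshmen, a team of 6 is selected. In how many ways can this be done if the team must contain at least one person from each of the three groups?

Unrestricted: C(13,6) = 1716 ways to pick any 6 of the 13.
Selections missing a whole group: no sophomores → C(10,6) = 210; no juniors → C(8,6) = 28; no freshmen → C(8,6) = 28.
Add back selections omitting two groups (i.e. drawn from a single group): C(3,6) + C(5,6) + C(5,6) = 0.
By inclusion–exclusion: 1716 − 266 + 0 = 1450.

1450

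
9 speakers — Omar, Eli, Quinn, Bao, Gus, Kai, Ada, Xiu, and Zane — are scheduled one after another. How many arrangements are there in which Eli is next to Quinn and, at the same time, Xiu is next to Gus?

Treat {Eli,Quinn} as one block (2 orders) and {Xiu,Gus} as another (2 orders).
That leaves 7 units to arrange: 2 × 2 × 7! = 4 × 5040 = 20160.

20160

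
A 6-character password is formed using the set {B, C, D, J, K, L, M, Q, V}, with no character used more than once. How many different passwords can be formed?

With no repetition, fill the 6 characters in order: 9 choices, then 8, down to 4.
That product is 9 × 8 × 7 × 6 × 5 × 4 = 60480.

60480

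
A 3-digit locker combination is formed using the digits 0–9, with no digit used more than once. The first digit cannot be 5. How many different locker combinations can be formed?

648

The first digit has 10−1 = 9 choices (anything except 5).
The remaining 2 digits are filled from the other 9 symbols without repetition: 9 × 8 = 72.
Total: 9 × 72 = 648.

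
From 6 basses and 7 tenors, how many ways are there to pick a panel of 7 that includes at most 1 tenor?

7

Split by how many tenors are chosen (0 through 1).
Sum: C(7,0)·C(6,7) + C(7,1)·C(6,6) = 0 + 7 = 7.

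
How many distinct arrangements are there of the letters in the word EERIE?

20

The 5 letters of EERIE have repeats: E appearing 3 times.
Dividing 5! = 120 by 3! = 6 for the repeated letters gives 20.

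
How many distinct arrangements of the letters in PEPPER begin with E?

20

With the first slot taken by E, it remains to arrange the other 5 letters (PPPER).
Those 5 letters have P appearing 3 times, giving (5)!/(3!) = 20.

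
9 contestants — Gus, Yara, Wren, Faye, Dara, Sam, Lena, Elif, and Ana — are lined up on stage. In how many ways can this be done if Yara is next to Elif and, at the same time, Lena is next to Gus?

Treat {Yara,Elif} as one block (2 orders) and {Lena,Gus} as another (2 orders).
That leaves 7 units to arrange: 2 × 2 × 7! = 4 × 5040 = 20160.

20160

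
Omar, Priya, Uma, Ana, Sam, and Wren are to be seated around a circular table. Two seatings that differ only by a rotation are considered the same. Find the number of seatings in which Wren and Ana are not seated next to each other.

72

Without the restriction there are (5)! = 120 seatings.
Those with Wren next to Ana: fuse the pair into one unit and seat 5 units around a circle — 2·(4)! = 48.
Subtracting, 120 − 48 = 72.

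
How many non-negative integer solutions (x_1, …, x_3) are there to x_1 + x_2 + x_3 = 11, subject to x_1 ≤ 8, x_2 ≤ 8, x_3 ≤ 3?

30

Ignoring the caps, the number of non-negative solutions to x_1+…+x_3 = 11 is C(13,2) = 78.
Subtract solutions that violate a single cap (substitute x_i' = x_i − (cap_i+1)): x_1 ≥ 9 gives C(4,2) = 6; x_2 ≥ 9 gives C(4,2) = 6; x_3 ≥ 4 gives C(9,2) = 36. Together 48.
No two caps can be exceeded simultaneously, so the pair terms are all 0.
By inclusion–exclusion the count is 78 − 48 + 0 = 30.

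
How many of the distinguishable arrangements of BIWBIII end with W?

15

With the last slot taken by W, it remains to arrange the other 6 letters (BIBIII).
Those 6 letters have B appearing twice and I appearing 4 times, giving (6)!/(4!·2!) = 15.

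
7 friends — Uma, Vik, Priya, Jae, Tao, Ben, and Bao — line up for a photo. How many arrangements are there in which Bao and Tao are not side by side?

Of the 7! = 5040 arrangements, those with Bao and Tao adjacent number 2 × 6! = 1440 (treat the pair as a block with 2 internal orders).
Complementary counting: 5040 − 1440 = 3600.

3600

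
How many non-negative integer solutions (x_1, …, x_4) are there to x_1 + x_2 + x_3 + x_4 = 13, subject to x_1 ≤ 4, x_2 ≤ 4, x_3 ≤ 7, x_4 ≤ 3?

50

By stars and bars, unrestricted non-negative solutions to x_1+…+x_4 = 13 number C(13+3,3) = 560.
Subtract solutions that violate a single cap (substitute x_i' = x_i − (cap_i+1)): x_1 ≥ 5 gives C(11,3) = 165; x_2 ≥ 5 gives C(11,3) = 165; x_3 ≥ 8 gives C(8,3) = 56; x_4 ≥ 4 gives C(12,3) = 220. Together 606.
Add back pairs where two caps are both exceeded: 20 + 1 + 35 + 1 + 35 + 4 = 96.
By inclusion–exclusion the count is 560 − 606 + 96 = 50.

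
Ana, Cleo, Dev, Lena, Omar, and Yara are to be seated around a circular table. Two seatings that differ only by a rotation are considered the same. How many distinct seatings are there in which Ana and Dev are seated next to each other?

Treat {Ana, Dev} as one unit (2 internal orders) and seat the resulting 5 units around the table: (4)! circular arrangements.
So 2 × (4)! = 2 × 24 = 48.

48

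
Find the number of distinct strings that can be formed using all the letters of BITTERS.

BITTERS has 7 letters with T appearing twice.
The number of distinct arrangements is 7!/(2!) = 5040/2 = 2520.

2520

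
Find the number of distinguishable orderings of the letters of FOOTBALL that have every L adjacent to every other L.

Treat the 2 copies of L as a single block. The multiset to arrange is then {LL, A, B, F, O, O, T}, 7 items in all.
That gives (7)!/(2!) = 2520 arrangements.

2520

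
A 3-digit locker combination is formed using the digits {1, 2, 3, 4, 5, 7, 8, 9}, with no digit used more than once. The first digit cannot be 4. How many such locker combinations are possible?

The first digit has 8−1 = 7 choices (anything except 4).
The remaining 2 digits are filled from the other 7 symbols without repetition: 7 × 6 = 42.
Total: 7 × 42 = 294.

294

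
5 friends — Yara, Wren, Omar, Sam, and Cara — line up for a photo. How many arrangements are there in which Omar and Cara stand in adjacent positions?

48

Glue Omar and Cara into one block (2 internal orders), leaving 4 units to arrange in a row.
That gives 2 × 4! = 2 × 24 = 48.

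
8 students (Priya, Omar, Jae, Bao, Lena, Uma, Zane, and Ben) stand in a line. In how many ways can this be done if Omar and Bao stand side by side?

10080

Place the 6 others and the Omar-Bao pair as 7 objects in a line; the pair has 2 internal arrangements.
So the count is 2·(7)! = 10080.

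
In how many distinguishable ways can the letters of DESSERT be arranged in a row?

Letter multiplicities in DESSERT: D×1, E×2, R×1, S×2, T×1.
So there are 7! / (2!·2!) = 1260 distinguishable arrangements.

1260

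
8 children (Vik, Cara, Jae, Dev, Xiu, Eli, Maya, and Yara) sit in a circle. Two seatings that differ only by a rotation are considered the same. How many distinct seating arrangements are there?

Around a circle, 8 distinct people have 8!/8 = (7)! = 5040 rotationally distinct seatings.

5040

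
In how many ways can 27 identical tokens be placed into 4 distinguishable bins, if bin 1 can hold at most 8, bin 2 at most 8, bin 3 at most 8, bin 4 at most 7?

35

Without the upper bounds there are C(30,3) = 4060 ways to split 27 among 4 bins.
Subtract solutions that violate a single cap (substitute x_i' = x_i − (cap_i+1)): x_1 ≥ 9 gives C(21,3) = 1330; x_2 ≥ 9 gives C(21,3) = 1330; x_3 ≥ 9 gives C(21,3) = 1330; x_4 ≥ 8 gives C(22,3) = 1540. Together 5530.
Add back pairs where two caps are both exceeded: 220 + 220 + 286 + 220 + 286 + 286 = 1518.
Subtract triples: 1 + 4 + 4 + 4 = 13.
By inclusion–exclusion the count is 4060 − 5530 + 1518 − 13 = 35.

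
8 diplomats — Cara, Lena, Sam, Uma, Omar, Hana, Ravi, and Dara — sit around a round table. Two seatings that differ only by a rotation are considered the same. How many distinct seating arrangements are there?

5040

Fix one person's seat to break rotational symmetry; the remaining 7 people can be arranged in (7)! = 5040 ways.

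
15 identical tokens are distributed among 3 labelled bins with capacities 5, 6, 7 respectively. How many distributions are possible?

Ignoring the caps, the number of non-negative solutions to x_1+…+x_3 = 15 is C(17,2) = 136.
Subtract solutions that violate a single cap (substitute x_i' = x_i − (cap_i+1)): x_1 ≥ 6 gives C(11,2) = 55; x_2 ≥ 7 gives C(10,2) = 45; x_3 ≥ 8 gives C(9,2) = 36. Together 136.
Add back pairs where two caps are both exceeded: 6 + 3 + 1 = 10.
By inclusion–exclusion the count is 136 − 136 + 10 = 10.

10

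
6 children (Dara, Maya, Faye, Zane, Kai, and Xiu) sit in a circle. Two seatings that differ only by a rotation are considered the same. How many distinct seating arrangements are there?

Fix one person's seat to break rotational symmetry; the remaining 5 people can be arranged in (5)! = 120 ways.

120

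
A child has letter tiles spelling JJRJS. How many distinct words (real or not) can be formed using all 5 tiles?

JJRJS has 5 letters with J appearing 3 times.
Dividing 5! = 120 by 3! = 6 for the repeated letters gives 20.

20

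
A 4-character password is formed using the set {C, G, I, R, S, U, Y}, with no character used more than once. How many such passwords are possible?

840

Choose and order 4 of the 7 symbols: the first character has 7 options, the next 6, then 5, 4.
That product is 7 × 6 × 5 × 4 = 840.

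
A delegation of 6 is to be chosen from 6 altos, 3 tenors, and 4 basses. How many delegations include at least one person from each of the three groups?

With no constraint there are C(13,6) = 1716 possible selections.
Subtract selections that omit an entire group: no altos → C(7,6) = 7; no tenors → C(10,6) = 210; no basses → C(9,6) = 84.
Add back selections omitting two groups (i.e. drawn from a single group): C(6,6) + C(3,6) + C(4,6) = 1.
By inclusion–exclusion: 1716 − 301 + 1 = 1416.

1416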